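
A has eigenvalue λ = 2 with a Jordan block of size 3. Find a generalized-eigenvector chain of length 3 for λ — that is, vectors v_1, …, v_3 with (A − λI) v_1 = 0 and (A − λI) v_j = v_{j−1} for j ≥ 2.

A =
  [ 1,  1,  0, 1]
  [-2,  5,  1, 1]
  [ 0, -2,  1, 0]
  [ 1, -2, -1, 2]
A Jordan chain for λ = 2 of length 3:
v_1 = (0, -1, 2, 1)ᵀ
v_2 = (-1, 0, -2, -1)ᵀ
v_3 = (1, 0, 2, 0)ᵀ

Let N = A − (2)·I. We want v_3 with N^3 v_3 = 0 but N^2 v_3 ≠ 0; then v_{j-1} := N · v_j for j = 3, …, 2.

Pick v_3 = (1, 0, 2, 0)ᵀ.
Then v_2 = N · v_3 = (-1, 0, -2, -1)ᵀ.
Then v_1 = N · v_2 = (0, -1, 2, 1)ᵀ.

Sanity check: (A − (2)·I) v_1 = (0, 0, 0, 0)ᵀ = 0. ✓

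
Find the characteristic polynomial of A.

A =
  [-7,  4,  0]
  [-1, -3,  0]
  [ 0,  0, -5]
x^3 + 15*x^2 + 75*x + 125

Expanding det(x·I − A) (e.g. by cofactor expansion or by noting that A is similar to its Jordan form J, which has the same characteristic polynomial as A) gives
  χ_A(x) = x^3 + 15*x^2 + 75*x + 125
which factors as (x + 5)^3. The eigenvalues (with algebraic multiplicities) are λ = -5 with multiplicity 3.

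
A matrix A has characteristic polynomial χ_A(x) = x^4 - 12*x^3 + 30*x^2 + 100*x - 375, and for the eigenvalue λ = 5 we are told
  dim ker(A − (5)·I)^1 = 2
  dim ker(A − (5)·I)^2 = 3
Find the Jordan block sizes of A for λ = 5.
Block sizes for λ = 5: [2, 1]

From the dimensions of kernels of powers, the number of Jordan blocks of size at least j is d_j − d_{j−1} where d_j = dim ker(N^j) (with d_0 = 0). Computing the differences gives [2, 1].
The number of blocks of size exactly k is (#blocks of size ≥ k) − (#blocks of size ≥ k + 1), so the partition is: 1 block(s) of size 1, 1 block(s) of size 2.
In nonincreasing order the block sizes are [2, 1].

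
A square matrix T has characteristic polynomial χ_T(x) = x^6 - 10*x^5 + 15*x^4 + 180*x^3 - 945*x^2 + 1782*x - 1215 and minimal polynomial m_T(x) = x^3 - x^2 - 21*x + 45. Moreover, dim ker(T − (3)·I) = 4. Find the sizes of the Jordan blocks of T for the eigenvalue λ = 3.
Block sizes for λ = 3: [2, 1, 1, 1]

Step 1 — from the characteristic polynomial, algebraic multiplicity of λ = 3 is 5. From dim ker(T − (3)·I) = 4, there are exactly 4 Jordan blocks for λ = 3.
Step 2 — from the minimal polynomial, the factor (x − 3)^2 tells us the largest block for λ = 3 has size 2.
Step 3 — with total size 5, 4 blocks, and largest block 2, the block sizes (in nonincreasing order) are [2, 1, 1, 1].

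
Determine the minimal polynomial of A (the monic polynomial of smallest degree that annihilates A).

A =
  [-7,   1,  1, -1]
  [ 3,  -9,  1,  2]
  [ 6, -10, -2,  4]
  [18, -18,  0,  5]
x^3 + 9*x^2 + 24*x + 16

The characteristic polynomial is χ_A(x) = (x + 1)*(x + 4)^3, so the eigenvalues are known. The minimal polynomial is
  m_A(x) = Π_λ (x − λ)^{k_λ}
where k_λ is the size of the *largest* Jordan block for λ (equivalently, the smallest k with (A − λI)^k v = 0 for every generalised eigenvector v of λ).

  λ = -4: largest Jordan block has size 2, contributing (x + 4)^2
  λ = -1: largest Jordan block has size 1, contributing (x + 1)

So m_A(x) = (x + 1)*(x + 4)^2 = x^3 + 9*x^2 + 24*x + 16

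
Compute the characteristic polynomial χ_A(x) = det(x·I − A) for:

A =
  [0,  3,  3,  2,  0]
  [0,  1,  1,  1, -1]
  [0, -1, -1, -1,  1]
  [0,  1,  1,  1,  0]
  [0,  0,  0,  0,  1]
x^5 - 2*x^4 + x^3

Expanding det(x·I − A) (e.g. by cofactor expansion or by noting that A is similar to its Jordan form J, which has the same characteristic polynomial as A) gives
  χ_A(x) = x^5 - 2*x^4 + x^3
which factors as x^3*(x - 1)^2. The eigenvalues (with algebraic multiplicities) are λ = 0 with multiplicity 3, λ = 1 with multiplicity 2.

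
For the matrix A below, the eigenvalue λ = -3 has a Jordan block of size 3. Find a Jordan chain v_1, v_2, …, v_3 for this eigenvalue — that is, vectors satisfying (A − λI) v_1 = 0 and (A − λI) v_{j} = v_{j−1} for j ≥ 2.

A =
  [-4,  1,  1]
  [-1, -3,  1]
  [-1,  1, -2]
A Jordan chain for λ = -3 of length 3:
v_1 = (-1, 0, -1)ᵀ
v_2 = (-1, -1, -1)ᵀ
v_3 = (1, 0, 0)ᵀ

Let N = A − (-3)·I. We want v_3 with N^3 v_3 = 0 but N^2 v_3 ≠ 0; then v_{j-1} := N · v_j for j = 3, …, 2.

Pick v_3 = (1, 0, 0)ᵀ.
Then v_2 = N · v_3 = (-1, -1, -1)ᵀ.
Then v_1 = N · v_2 = (-1, 0, -1)ᵀ.

Sanity check: (A − (-3)·I) v_1 = (0, 0, 0)ᵀ = 0. ✓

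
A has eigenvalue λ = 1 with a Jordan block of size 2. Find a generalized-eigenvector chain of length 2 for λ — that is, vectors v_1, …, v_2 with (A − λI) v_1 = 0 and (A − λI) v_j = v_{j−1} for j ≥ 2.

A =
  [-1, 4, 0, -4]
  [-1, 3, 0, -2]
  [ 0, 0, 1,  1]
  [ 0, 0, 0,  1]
A Jordan chain for λ = 1 of length 2:
v_1 = (-2, -1, 0, 0)ᵀ
v_2 = (1, 0, 0, 0)ᵀ

Let N = A − (1)·I. We want v_2 with N^2 v_2 = 0 but N^1 v_2 ≠ 0; then v_{j-1} := N · v_j for j = 2, …, 2.

Pick v_2 = (1, 0, 0, 0)ᵀ.
Then v_1 = N · v_2 = (-2, -1, 0, 0)ᵀ.

Sanity check: (A − (1)·I) v_1 = (0, 0, 0, 0)ᵀ = 0. ✓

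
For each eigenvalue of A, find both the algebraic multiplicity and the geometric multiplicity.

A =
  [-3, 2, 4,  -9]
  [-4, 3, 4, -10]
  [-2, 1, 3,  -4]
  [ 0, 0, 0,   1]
λ = 1: alg = 4, geom = 2

Step 1 — factor the characteristic polynomial to read off the algebraic multiplicities:
  χ_A(x) = (x - 1)^4

Step 2 — compute geometric multiplicities via the rank-nullity identity g(λ) = n − rank(A − λI):
  rank(A − (1)·I) = 2, so dim ker(A − (1)·I) = n − 2 = 2

Summary:
  λ = 1: algebraic multiplicity = 4, geometric multiplicity = 2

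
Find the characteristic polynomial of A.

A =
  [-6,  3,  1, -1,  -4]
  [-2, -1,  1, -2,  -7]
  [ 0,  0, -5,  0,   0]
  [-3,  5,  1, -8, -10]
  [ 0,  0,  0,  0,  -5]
x^5 + 25*x^4 + 250*x^3 + 1250*x^2 + 3125*x + 3125

Expanding det(x·I − A) (e.g. by cofactor expansion or by noting that A is similar to its Jordan form J, which has the same characteristic polynomial as A) gives
  χ_A(x) = x^5 + 25*x^4 + 250*x^3 + 1250*x^2 + 3125*x + 3125
which factors as (x + 5)^5. The eigenvalues (with algebraic multiplicities) are λ = -5 with multiplicity 5.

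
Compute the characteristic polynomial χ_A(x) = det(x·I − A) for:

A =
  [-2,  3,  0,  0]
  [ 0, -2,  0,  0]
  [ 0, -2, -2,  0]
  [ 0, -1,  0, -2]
x^4 + 8*x^3 + 24*x^2 + 32*x + 16

Expanding det(x·I − A) (e.g. by cofactor expansion or by noting that A is similar to its Jordan form J, which has the same characteristic polynomial as A) gives
  χ_A(x) = x^4 + 8*x^3 + 24*x^2 + 32*x + 16
which factors as (x + 2)^4. The eigenvalues (with algebraic multiplicities) are λ = -2 with multiplicity 4.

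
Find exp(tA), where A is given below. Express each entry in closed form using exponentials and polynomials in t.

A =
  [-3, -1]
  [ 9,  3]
e^{tA} =
  [1 - 3*t, -t]
  [9*t, 3*t + 1]

Strategy: write A = P · J · P⁻¹ where J is a Jordan canonical form, so e^{tA} = P · e^{tJ} · P⁻¹, and e^{tJ} can be computed block-by-block.

A has Jordan form
J =
  [0, 1]
  [0, 0]
(up to reordering of blocks).

Per-block formulas:
  For a 2×2 Jordan block J_2(0): exp(t · J_2(0)) = e^(0t)·(I + t·N), where N is the 2×2 nilpotent shift.

After assembling e^{tJ} and conjugating by P, we get:

e^{tA} =
  [1 - 3*t, -t]
  [9*t, 3*t + 1]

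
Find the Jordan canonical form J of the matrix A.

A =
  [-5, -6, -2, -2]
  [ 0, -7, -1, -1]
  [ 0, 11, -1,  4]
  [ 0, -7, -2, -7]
J_3(-5) ⊕ J_1(-5)

The characteristic polynomial is
  det(x·I − A) = x^4 + 20*x^3 + 150*x^2 + 500*x + 625 = (x + 5)^4

Eigenvalues and multiplicities (the geometric multiplicity of λ is n − rank(A − λI), which equals the number of Jordan blocks for λ):
  λ = -5: algebraic multiplicity = 4, geometric multiplicity = 2

Determining the block sizes for each eigenvalue:
  λ = -5: with am = 4 and gm = 2, the partition is not yet determined (e.g. several partitions of 4 into 2 parts exist). Let N = A − (-5)·I. Computing rank(N^1) = 2, rank(N^2) = 1, rank(N^3) = 0; the number of blocks of size ≥ j is rank(N^{j−1}) − rank(N^j), giving [2, 1, 1]. So we have 1 block(s) of size 3, 1 block(s) of size 1 → block sizes [3, 1]

Assembling the blocks gives a Jordan form
J =
  [-5,  1,  0,  0]
  [ 0, -5,  1,  0]
  [ 0,  0, -5,  0]
  [ 0,  0,  0, -5]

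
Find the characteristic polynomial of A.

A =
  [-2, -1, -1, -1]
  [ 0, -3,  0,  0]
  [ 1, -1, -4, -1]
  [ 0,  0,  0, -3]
x^4 + 12*x^3 + 54*x^2 + 108*x + 81

Expanding det(x·I − A) (e.g. by cofactor expansion or by noting that A is similar to its Jordan form J, which has the same characteristic polynomial as A) gives
  χ_A(x) = x^4 + 12*x^3 + 54*x^2 + 108*x + 81
which factors as (x + 3)^4. The eigenvalues (with algebraic multiplicities) are λ = -3 with multiplicity 4.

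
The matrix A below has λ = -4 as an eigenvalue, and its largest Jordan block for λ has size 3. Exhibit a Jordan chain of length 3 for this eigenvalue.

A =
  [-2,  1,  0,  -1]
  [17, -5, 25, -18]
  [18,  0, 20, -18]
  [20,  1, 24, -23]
A Jordan chain for λ = -4 of length 3:
v_1 = (1, -1, 0, 1)ᵀ
v_2 = (8, -7, 0, 8)ᵀ
v_3 = (4, 0, -3, 0)ᵀ

Let N = A − (-4)·I. We want v_3 with N^3 v_3 = 0 but N^2 v_3 ≠ 0; then v_{j-1} := N · v_j for j = 3, …, 2.

Pick v_3 = (4, 0, -3, 0)ᵀ.
Then v_2 = N · v_3 = (8, -7, 0, 8)ᵀ.
Then v_1 = N · v_2 = (1, -1, 0, 1)ᵀ.

Sanity check: (A − (-4)·I) v_1 = (0, 0, 0, 0)ᵀ = 0. ✓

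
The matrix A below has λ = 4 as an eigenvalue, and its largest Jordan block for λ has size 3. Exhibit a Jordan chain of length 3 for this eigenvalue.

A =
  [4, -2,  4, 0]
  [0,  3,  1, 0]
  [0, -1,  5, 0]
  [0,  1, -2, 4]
A Jordan chain for λ = 4 of length 3:
v_1 = (-2, 0, 0, 1)ᵀ
v_2 = (-2, -1, -1, 1)ᵀ
v_3 = (0, 1, 0, 0)ᵀ

Let N = A − (4)·I. We want v_3 with N^3 v_3 = 0 but N^2 v_3 ≠ 0; then v_{j-1} := N · v_j for j = 3, …, 2.

Pick v_3 = (0, 1, 0, 0)ᵀ.
Then v_2 = N · v_3 = (-2, -1, -1, 1)ᵀ.
Then v_1 = N · v_2 = (-2, 0, 0, 1)ᵀ.

Sanity check: (A − (4)·I) v_1 = (0, 0, 0, 0)ᵀ = 0. ✓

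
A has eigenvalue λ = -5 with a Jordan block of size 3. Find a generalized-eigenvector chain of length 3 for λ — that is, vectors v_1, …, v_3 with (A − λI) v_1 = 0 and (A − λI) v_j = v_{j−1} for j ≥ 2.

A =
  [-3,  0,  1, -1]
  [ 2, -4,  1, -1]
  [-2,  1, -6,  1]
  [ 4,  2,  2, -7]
A Jordan chain for λ = -5 of length 3:
v_1 = (-2, 0, 4, 0)ᵀ
v_2 = (2, 2, -2, 4)ᵀ
v_3 = (1, 0, 0, 0)ᵀ

Let N = A − (-5)·I. We want v_3 with N^3 v_3 = 0 but N^2 v_3 ≠ 0; then v_{j-1} := N · v_j for j = 3, …, 2.

Pick v_3 = (1, 0, 0, 0)ᵀ.
Then v_2 = N · v_3 = (2, 2, -2, 4)ᵀ.
Then v_1 = N · v_2 = (-2, 0, 4, 0)ᵀ.

Sanity check: (A − (-5)·I) v_1 = (0, 0, 0, 0)ᵀ = 0. ✓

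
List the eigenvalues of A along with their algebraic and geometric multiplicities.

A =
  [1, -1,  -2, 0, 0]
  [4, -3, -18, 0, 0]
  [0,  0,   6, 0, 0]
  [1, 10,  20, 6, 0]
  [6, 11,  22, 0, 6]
λ = -1: alg = 2, geom = 1; λ = 6: alg = 3, geom = 3

Step 1 — factor the characteristic polynomial to read off the algebraic multiplicities:
  χ_A(x) = (x - 6)^3*(x + 1)^2

Step 2 — compute geometric multiplicities via the rank-nullity identity g(λ) = n − rank(A − λI):
  rank(A − (-1)·I) = 4, so dim ker(A − (-1)·I) = n − 4 = 1
  rank(A − (6)·I) = 2, so dim ker(A − (6)·I) = n − 2 = 3

Summary:
  λ = -1: algebraic multiplicity = 2, geometric multiplicity = 1
  λ = 6: algebraic multiplicity = 3, geometric multiplicity = 3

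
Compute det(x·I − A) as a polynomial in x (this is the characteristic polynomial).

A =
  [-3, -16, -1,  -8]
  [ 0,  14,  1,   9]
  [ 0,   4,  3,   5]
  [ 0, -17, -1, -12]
x^4 - 2*x^3 - 23*x^2 + 24*x + 144

Expanding det(x·I − A) (e.g. by cofactor expansion or by noting that A is similar to its Jordan form J, which has the same characteristic polynomial as A) gives
  χ_A(x) = x^4 - 2*x^3 - 23*x^2 + 24*x + 144
which factors as (x - 4)^2*(x + 3)^2. The eigenvalues (with algebraic multiplicities) are λ = -3 with multiplicity 2, λ = 4 with multiplicity 2.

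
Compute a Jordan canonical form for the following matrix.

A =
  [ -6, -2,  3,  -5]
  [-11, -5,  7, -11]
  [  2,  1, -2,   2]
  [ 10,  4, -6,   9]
J_3(-1) ⊕ J_1(-1)

The characteristic polynomial is
  det(x·I − A) = x^4 + 4*x^3 + 6*x^2 + 4*x + 1 = (x + 1)^4

Eigenvalues and multiplicities (the geometric multiplicity of λ is n − rank(A − λI), which equals the number of Jordan blocks for λ):
  λ = -1: algebraic multiplicity = 4, geometric multiplicity = 2

Determining the block sizes for each eigenvalue:
  λ = -1: with am = 4 and gm = 2, the partition is not yet determined (e.g. several partitions of 4 into 2 parts exist). Let N = A − (-1)·I. Computing rank(N^1) = 2, rank(N^2) = 1, rank(N^3) = 0; the number of blocks of size ≥ j is rank(N^{j−1}) − rank(N^j), giving [2, 1, 1]. So we have 1 block(s) of size 3, 1 block(s) of size 1 → block sizes [3, 1]

Assembling the blocks gives a Jordan form
J =
  [-1,  1,  0,  0]
  [ 0, -1,  1,  0]
  [ 0,  0, -1,  0]
  [ 0,  0,  0, -1]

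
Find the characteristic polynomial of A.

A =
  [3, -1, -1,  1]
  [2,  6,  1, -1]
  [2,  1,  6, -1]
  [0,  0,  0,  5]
x^4 - 20*x^3 + 150*x^2 - 500*x + 625

Expanding det(x·I − A) (e.g. by cofactor expansion or by noting that A is similar to its Jordan form J, which has the same characteristic polynomial as A) gives
  χ_A(x) = x^4 - 20*x^3 + 150*x^2 - 500*x + 625
which factors as (x - 5)^4. The eigenvalues (with algebraic multiplicities) are λ = 5 with multiplicity 4.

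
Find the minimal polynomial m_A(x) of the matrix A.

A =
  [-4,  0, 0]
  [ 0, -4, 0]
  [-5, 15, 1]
x^2 + 3*x - 4

The characteristic polynomial is χ_A(x) = (x - 1)*(x + 4)^2, so the eigenvalues are known. The minimal polynomial is
  m_A(x) = Π_λ (x − λ)^{k_λ}
where k_λ is the size of the *largest* Jordan block for λ (equivalently, the smallest k with (A − λI)^k v = 0 for every generalised eigenvector v of λ).

  λ = -4: largest Jordan block has size 1, contributing (x + 4)
  λ = 1: largest Jordan block has size 1, contributing (x − 1)

So m_A(x) = (x - 1)*(x + 4) = x^2 + 3*x - 4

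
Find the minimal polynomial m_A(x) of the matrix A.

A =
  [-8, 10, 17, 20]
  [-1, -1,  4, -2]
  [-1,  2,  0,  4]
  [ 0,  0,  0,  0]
x^4 + 9*x^3 + 27*x^2 + 27*x

The characteristic polynomial is χ_A(x) = x*(x + 3)^3, so the eigenvalues are known. The minimal polynomial is
  m_A(x) = Π_λ (x − λ)^{k_λ}
where k_λ is the size of the *largest* Jordan block for λ (equivalently, the smallest k with (A − λI)^k v = 0 for every generalised eigenvector v of λ).

  λ = -3: largest Jordan block has size 3, contributing (x + 3)^3
  λ = 0: largest Jordan block has size 1, contributing (x − 0)

So m_A(x) = x*(x + 3)^3 = x^4 + 9*x^3 + 27*x^2 + 27*x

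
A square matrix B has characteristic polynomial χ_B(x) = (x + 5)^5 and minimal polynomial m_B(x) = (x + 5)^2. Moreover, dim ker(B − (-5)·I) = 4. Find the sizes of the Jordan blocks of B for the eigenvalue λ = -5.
Block sizes for λ = -5: [2, 1, 1, 1]

Step 1 — from the characteristic polynomial, algebraic multiplicity of λ = -5 is 5. From dim ker(B − (-5)·I) = 4, there are exactly 4 Jordan blocks for λ = -5.
Step 2 — from the minimal polynomial, the factor (x + 5)^2 tells us the largest block for λ = -5 has size 2.
Step 3 — with total size 5, 4 blocks, and largest block 2, the block sizes (in nonincreasing order) are [2, 1, 1, 1].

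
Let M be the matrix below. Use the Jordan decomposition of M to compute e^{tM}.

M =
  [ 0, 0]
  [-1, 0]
e^{tM} =
  [1, 0]
  [-t, 1]

Strategy: write M = P · J · P⁻¹ where J is a Jordan canonical form, so e^{tM} = P · e^{tJ} · P⁻¹, and e^{tJ} can be computed block-by-block.

M has Jordan form
J =
  [0, 1]
  [0, 0]
(up to reordering of blocks).

Per-block formulas:
  For a 2×2 Jordan block J_2(0): exp(t · J_2(0)) = e^(0t)·(I + t·N), where N is the 2×2 nilpotent shift.

After assembling e^{tJ} and conjugating by P, we get:

e^{tM} =
  [1, 0]
  [-t, 1]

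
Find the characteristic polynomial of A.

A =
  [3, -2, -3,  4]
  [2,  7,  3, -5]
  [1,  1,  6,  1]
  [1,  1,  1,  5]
x^4 - 21*x^3 + 165*x^2 - 575*x + 750

Expanding det(x·I − A) (e.g. by cofactor expansion or by noting that A is similar to its Jordan form J, which has the same characteristic polynomial as A) gives
  χ_A(x) = x^4 - 21*x^3 + 165*x^2 - 575*x + 750
which factors as (x - 6)*(x - 5)^3. The eigenvalues (with algebraic multiplicities) are λ = 5 with multiplicity 3, λ = 6 with multiplicity 1.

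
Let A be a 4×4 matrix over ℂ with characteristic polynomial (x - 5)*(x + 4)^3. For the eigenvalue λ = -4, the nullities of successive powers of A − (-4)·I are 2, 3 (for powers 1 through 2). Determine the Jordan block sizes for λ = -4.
Block sizes for λ = -4: [2, 1]

From the dimensions of kernels of powers, the number of Jordan blocks of size at least j is d_j − d_{j−1} where d_j = dim ker(N^j) (with d_0 = 0). Computing the differences gives [2, 1].
The number of blocks of size exactly k is (#blocks of size ≥ k) − (#blocks of size ≥ k + 1), so the partition is: 1 block(s) of size 1, 1 block(s) of size 2.
In nonincreasing order the block sizes are [2, 1].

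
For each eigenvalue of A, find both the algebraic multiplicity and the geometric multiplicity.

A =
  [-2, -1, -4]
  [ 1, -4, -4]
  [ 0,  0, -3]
λ = -3: alg = 3, geom = 2

Step 1 — factor the characteristic polynomial to read off the algebraic multiplicities:
  χ_A(x) = (x + 3)^3

Step 2 — compute geometric multiplicities via the rank-nullity identity g(λ) = n − rank(A − λI):
  rank(A − (-3)·I) = 1, so dim ker(A − (-3)·I) = n − 1 = 2

Summary:
  λ = -3: algebraic multiplicity = 3, geometric multiplicity = 2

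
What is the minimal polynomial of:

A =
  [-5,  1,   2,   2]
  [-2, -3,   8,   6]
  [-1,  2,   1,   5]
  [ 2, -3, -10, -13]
x^2 + 10*x + 25

The characteristic polynomial is χ_A(x) = (x + 5)^4, so the eigenvalues are known. The minimal polynomial is
  m_A(x) = Π_λ (x − λ)^{k_λ}
where k_λ is the size of the *largest* Jordan block for λ (equivalently, the smallest k with (A − λI)^k v = 0 for every generalised eigenvector v of λ).

  λ = -5: largest Jordan block has size 2, contributing (x + 5)^2

So m_A(x) = (x + 5)^2 = x^2 + 10*x + 25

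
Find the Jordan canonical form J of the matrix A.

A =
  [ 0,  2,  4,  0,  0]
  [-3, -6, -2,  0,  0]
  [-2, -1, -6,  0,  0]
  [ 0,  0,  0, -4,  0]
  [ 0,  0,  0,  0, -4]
J_3(-4) ⊕ J_1(-4) ⊕ J_1(-4)

The characteristic polynomial is
  det(x·I − A) = x^5 + 20*x^4 + 160*x^3 + 640*x^2 + 1280*x + 1024 = (x + 4)^5

Eigenvalues and multiplicities (the geometric multiplicity of λ is n − rank(A − λI), which equals the number of Jordan blocks for λ):
  λ = -4: algebraic multiplicity = 5, geometric multiplicity = 3

Determining the block sizes for each eigenvalue:
  λ = -4: with am = 5 and gm = 3, the partition is not yet determined (e.g. several partitions of 5 into 3 parts exist). Let N = A − (-4)·I. Computing rank(N^1) = 2, rank(N^2) = 1, rank(N^3) = 0; the number of blocks of size ≥ j is rank(N^{j−1}) − rank(N^j), giving [3, 1, 1]. So we have 1 block(s) of size 3, 2 block(s) of size 1 → block sizes [3, 1, 1]

Assembling the blocks gives a Jordan form
J =
  [-4,  1,  0,  0,  0]
  [ 0, -4,  1,  0,  0]
  [ 0,  0, -4,  0,  0]
  [ 0,  0,  0, -4,  0]
  [ 0,  0,  0,  0, -4]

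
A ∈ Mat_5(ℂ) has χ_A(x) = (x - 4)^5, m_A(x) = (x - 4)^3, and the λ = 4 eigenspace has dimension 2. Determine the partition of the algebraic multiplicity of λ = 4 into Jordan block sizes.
Block sizes for λ = 4: [3, 2]

Step 1 — from the characteristic polynomial, algebraic multiplicity of λ = 4 is 5. From dim ker(A − (4)·I) = 2, there are exactly 2 Jordan blocks for λ = 4.
Step 2 — from the minimal polynomial, the factor (x − 4)^3 tells us the largest block for λ = 4 has size 3.
Step 3 — with total size 5, 2 blocks, and largest block 3, the block sizes (in nonincreasing order) are [3, 2].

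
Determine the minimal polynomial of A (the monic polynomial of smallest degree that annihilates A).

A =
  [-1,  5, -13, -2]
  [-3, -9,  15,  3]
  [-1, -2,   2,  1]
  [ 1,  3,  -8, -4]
x^2 + 6*x + 9

The characteristic polynomial is χ_A(x) = (x + 3)^4, so the eigenvalues are known. The minimal polynomial is
  m_A(x) = Π_λ (x − λ)^{k_λ}
where k_λ is the size of the *largest* Jordan block for λ (equivalently, the smallest k with (A − λI)^k v = 0 for every generalised eigenvector v of λ).

  λ = -3: largest Jordan block has size 2, contributing (x + 3)^2

So m_A(x) = (x + 3)^2 = x^2 + 6*x + 9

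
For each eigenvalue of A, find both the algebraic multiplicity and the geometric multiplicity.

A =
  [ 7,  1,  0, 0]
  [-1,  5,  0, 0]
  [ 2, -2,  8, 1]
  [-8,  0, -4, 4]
λ = 6: alg = 4, geom = 2

Step 1 — factor the characteristic polynomial to read off the algebraic multiplicities:
  χ_A(x) = (x - 6)^4

Step 2 — compute geometric multiplicities via the rank-nullity identity g(λ) = n − rank(A − λI):
  rank(A − (6)·I) = 2, so dim ker(A − (6)·I) = n − 2 = 2

Summary:
  λ = 6: algebraic multiplicity = 4, geometric multiplicity = 2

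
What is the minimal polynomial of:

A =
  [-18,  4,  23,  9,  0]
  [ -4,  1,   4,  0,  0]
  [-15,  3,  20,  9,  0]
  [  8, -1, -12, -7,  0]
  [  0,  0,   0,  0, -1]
x^2 + 2*x + 1

The characteristic polynomial is χ_A(x) = (x + 1)^5, so the eigenvalues are known. The minimal polynomial is
  m_A(x) = Π_λ (x − λ)^{k_λ}
where k_λ is the size of the *largest* Jordan block for λ (equivalently, the smallest k with (A − λI)^k v = 0 for every generalised eigenvector v of λ).

  λ = -1: largest Jordan block has size 2, contributing (x + 1)^2

So m_A(x) = (x + 1)^2 = x^2 + 2*x + 1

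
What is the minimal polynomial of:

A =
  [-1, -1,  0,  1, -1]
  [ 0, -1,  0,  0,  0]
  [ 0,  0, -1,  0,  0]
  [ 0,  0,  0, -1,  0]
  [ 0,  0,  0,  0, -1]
x^2 + 2*x + 1

The characteristic polynomial is χ_A(x) = (x + 1)^5, so the eigenvalues are known. The minimal polynomial is
  m_A(x) = Π_λ (x − λ)^{k_λ}
where k_λ is the size of the *largest* Jordan block for λ (equivalently, the smallest k with (A − λI)^k v = 0 for every generalised eigenvector v of λ).

  λ = -1: largest Jordan block has size 2, contributing (x + 1)^2

So m_A(x) = (x + 1)^2 = x^2 + 2*x + 1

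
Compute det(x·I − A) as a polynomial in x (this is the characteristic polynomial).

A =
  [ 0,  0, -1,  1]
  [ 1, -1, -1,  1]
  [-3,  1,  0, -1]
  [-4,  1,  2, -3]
x^4 + 4*x^3 + 6*x^2 + 4*x + 1

Expanding det(x·I − A) (e.g. by cofactor expansion or by noting that A is similar to its Jordan form J, which has the same characteristic polynomial as A) gives
  χ_A(x) = x^4 + 4*x^3 + 6*x^2 + 4*x + 1
which factors as (x + 1)^4. The eigenvalues (with algebraic multiplicities) are λ = -1 with multiplicity 4.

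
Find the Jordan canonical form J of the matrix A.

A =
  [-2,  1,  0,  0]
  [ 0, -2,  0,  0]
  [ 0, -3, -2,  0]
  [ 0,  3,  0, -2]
J_2(-2) ⊕ J_1(-2) ⊕ J_1(-2)

The characteristic polynomial is
  det(x·I − A) = x^4 + 8*x^3 + 24*x^2 + 32*x + 16 = (x + 2)^4

Eigenvalues and multiplicities (the geometric multiplicity of λ is n − rank(A − λI), which equals the number of Jordan blocks for λ):
  λ = -2: algebraic multiplicity = 4, geometric multiplicity = 3

Determining the block sizes for each eigenvalue:
  λ = -2: 3 blocks summing to 4 forces exactly one block of size 2 and the rest size 1 → block sizes [2, 1, 1]

Assembling the blocks gives a Jordan form
J =
  [-2,  1,  0,  0]
  [ 0, -2,  0,  0]
  [ 0,  0, -2,  0]
  [ 0,  0,  0, -2]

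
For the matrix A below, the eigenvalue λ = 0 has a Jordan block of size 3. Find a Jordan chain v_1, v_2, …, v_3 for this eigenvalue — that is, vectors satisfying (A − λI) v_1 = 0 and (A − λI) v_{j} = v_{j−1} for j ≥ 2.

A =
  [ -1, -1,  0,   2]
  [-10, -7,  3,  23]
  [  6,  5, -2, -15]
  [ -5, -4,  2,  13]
A Jordan chain for λ = 0 of length 3:
v_1 = (1, 1, -2, 1)ᵀ
v_2 = (0, -3, 1, -1)ᵀ
v_3 = (1, -1, 0, 0)ᵀ

Let N = A − (0)·I. We want v_3 with N^3 v_3 = 0 but N^2 v_3 ≠ 0; then v_{j-1} := N · v_j for j = 3, …, 2.

Pick v_3 = (1, -1, 0, 0)ᵀ.
Then v_2 = N · v_3 = (0, -3, 1, -1)ᵀ.
Then v_1 = N · v_2 = (1, 1, -2, 1)ᵀ.

Sanity check: (A − (0)·I) v_1 = (0, 0, 0, 0)ᵀ = 0. ✓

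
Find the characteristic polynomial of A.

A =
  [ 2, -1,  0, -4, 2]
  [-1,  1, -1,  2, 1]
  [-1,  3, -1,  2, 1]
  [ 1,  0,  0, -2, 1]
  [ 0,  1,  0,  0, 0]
x^5

Expanding det(x·I − A) (e.g. by cofactor expansion or by noting that A is similar to its Jordan form J, which has the same characteristic polynomial as A) gives
  χ_A(x) = x^5
which factors as x^5. The eigenvalues (with algebraic multiplicities) are λ = 0 with multiplicity 5.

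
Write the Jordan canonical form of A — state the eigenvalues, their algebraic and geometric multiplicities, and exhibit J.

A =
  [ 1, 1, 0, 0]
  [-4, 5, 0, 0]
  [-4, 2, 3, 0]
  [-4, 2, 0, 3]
J_2(3) ⊕ J_1(3) ⊕ J_1(3)

The characteristic polynomial is
  det(x·I − A) = x^4 - 12*x^3 + 54*x^2 - 108*x + 81 = (x - 3)^4

Eigenvalues and multiplicities (the geometric multiplicity of λ is n − rank(A − λI), which equals the number of Jordan blocks for λ):
  λ = 3: algebraic multiplicity = 4, geometric multiplicity = 3

Determining the block sizes for each eigenvalue:
  λ = 3: 3 blocks summing to 4 forces exactly one block of size 2 and the rest size 1 → block sizes [2, 1, 1]

Assembling the blocks gives a Jordan form
J =
  [3, 1, 0, 0]
  [0, 3, 0, 0]
  [0, 0, 3, 0]
  [0, 0, 0, 3]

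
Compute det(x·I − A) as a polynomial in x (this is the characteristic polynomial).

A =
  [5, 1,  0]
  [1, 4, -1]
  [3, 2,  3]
x^3 - 12*x^2 + 48*x - 64

Expanding det(x·I − A) (e.g. by cofactor expansion or by noting that A is similar to its Jordan form J, which has the same characteristic polynomial as A) gives
  χ_A(x) = x^3 - 12*x^2 + 48*x - 64
which factors as (x - 4)^3. The eigenvalues (with algebraic multiplicities) are λ = 4 with multiplicity 3.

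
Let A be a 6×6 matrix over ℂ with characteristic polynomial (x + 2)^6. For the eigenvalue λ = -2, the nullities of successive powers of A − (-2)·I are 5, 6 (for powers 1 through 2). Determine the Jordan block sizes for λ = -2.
Block sizes for λ = -2: [2, 1, 1, 1, 1]

From the dimensions of kernels of powers, the number of Jordan blocks of size at least j is d_j − d_{j−1} where d_j = dim ker(N^j) (with d_0 = 0). Computing the differences gives [5, 1].
The number of blocks of size exactly k is (#blocks of size ≥ k) − (#blocks of size ≥ k + 1), so the partition is: 4 block(s) of size 1, 1 block(s) of size 2.
In nonincreasing order the block sizes are [2, 1, 1, 1, 1].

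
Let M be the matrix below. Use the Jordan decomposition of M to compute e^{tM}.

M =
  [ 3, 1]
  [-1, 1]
e^{tM} =
  [t*exp(2*t) + exp(2*t), t*exp(2*t)]
  [-t*exp(2*t), -t*exp(2*t) + exp(2*t)]

Strategy: write M = P · J · P⁻¹ where J is a Jordan canonical form, so e^{tM} = P · e^{tJ} · P⁻¹, and e^{tJ} can be computed block-by-block.

M has Jordan form
J =
  [2, 1]
  [0, 2]
(up to reordering of blocks).

Per-block formulas:
  For a 2×2 Jordan block J_2(2): exp(t · J_2(2)) = e^(2t)·(I + t·N), where N is the 2×2 nilpotent shift.

After assembling e^{tJ} and conjugating by P, we get:

e^{tM} =
  [t*exp(2*t) + exp(2*t), t*exp(2*t)]
  [-t*exp(2*t), -t*exp(2*t) + exp(2*t)]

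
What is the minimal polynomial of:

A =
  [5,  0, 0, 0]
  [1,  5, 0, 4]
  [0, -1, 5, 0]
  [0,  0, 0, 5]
x^3 - 15*x^2 + 75*x - 125

The characteristic polynomial is χ_A(x) = (x - 5)^4, so the eigenvalues are known. The minimal polynomial is
  m_A(x) = Π_λ (x − λ)^{k_λ}
where k_λ is the size of the *largest* Jordan block for λ (equivalently, the smallest k with (A − λI)^k v = 0 for every generalised eigenvector v of λ).

  λ = 5: largest Jordan block has size 3, contributing (x − 5)^3

So m_A(x) = (x - 5)^3 = x^3 - 15*x^2 + 75*x - 125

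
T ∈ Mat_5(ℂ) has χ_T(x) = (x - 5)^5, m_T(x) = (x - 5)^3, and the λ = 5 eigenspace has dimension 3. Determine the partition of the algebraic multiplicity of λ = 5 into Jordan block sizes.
Block sizes for λ = 5: [3, 1, 1]

Step 1 — from the characteristic polynomial, algebraic multiplicity of λ = 5 is 5. From dim ker(T − (5)·I) = 3, there are exactly 3 Jordan blocks for λ = 5.
Step 2 — from the minimal polynomial, the factor (x − 5)^3 tells us the largest block for λ = 5 has size 3.
Step 3 — with total size 5, 3 blocks, and largest block 3, the block sizes (in nonincreasing order) are [3, 1, 1].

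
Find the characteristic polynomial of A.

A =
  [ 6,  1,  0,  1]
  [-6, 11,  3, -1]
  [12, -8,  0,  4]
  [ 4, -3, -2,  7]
x^4 - 24*x^3 + 216*x^2 - 864*x + 1296

Expanding det(x·I − A) (e.g. by cofactor expansion or by noting that A is similar to its Jordan form J, which has the same characteristic polynomial as A) gives
  χ_A(x) = x^4 - 24*x^3 + 216*x^2 - 864*x + 1296
which factors as (x - 6)^4. The eigenvalues (with algebraic multiplicities) are λ = 6 with multiplicity 4.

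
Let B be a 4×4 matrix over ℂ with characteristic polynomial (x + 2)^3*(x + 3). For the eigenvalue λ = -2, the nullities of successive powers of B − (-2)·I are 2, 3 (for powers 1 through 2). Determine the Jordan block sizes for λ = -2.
Block sizes for λ = -2: [2, 1]

From the dimensions of kernels of powers, the number of Jordan blocks of size at least j is d_j − d_{j−1} where d_j = dim ker(N^j) (with d_0 = 0). Computing the differences gives [2, 1].
The number of blocks of size exactly k is (#blocks of size ≥ k) − (#blocks of size ≥ k + 1), so the partition is: 1 block(s) of size 1, 1 block(s) of size 2.
In nonincreasing order the block sizes are [2, 1].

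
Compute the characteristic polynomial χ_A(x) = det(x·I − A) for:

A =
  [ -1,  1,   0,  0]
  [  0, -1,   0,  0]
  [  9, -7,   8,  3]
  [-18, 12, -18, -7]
x^4 + x^3 - 3*x^2 - 5*x - 2

Expanding det(x·I − A) (e.g. by cofactor expansion or by noting that A is similar to its Jordan form J, which has the same characteristic polynomial as A) gives
  χ_A(x) = x^4 + x^3 - 3*x^2 - 5*x - 2
which factors as (x - 2)*(x + 1)^3. The eigenvalues (with algebraic multiplicities) are λ = -1 with multiplicity 3, λ = 2 with multiplicity 1.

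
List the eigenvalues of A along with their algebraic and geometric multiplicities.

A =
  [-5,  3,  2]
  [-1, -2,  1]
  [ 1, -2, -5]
λ = -4: alg = 3, geom = 1

Step 1 — factor the characteristic polynomial to read off the algebraic multiplicities:
  χ_A(x) = (x + 4)^3

Step 2 — compute geometric multiplicities via the rank-nullity identity g(λ) = n − rank(A − λI):
  rank(A − (-4)·I) = 2, so dim ker(A − (-4)·I) = n − 2 = 1

Summary:
  λ = -4: algebraic multiplicity = 3, geometric multiplicity = 1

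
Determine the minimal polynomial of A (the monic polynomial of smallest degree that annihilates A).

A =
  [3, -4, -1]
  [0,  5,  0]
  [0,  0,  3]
x^3 - 11*x^2 + 39*x - 45

The characteristic polynomial is χ_A(x) = (x - 5)*(x - 3)^2, so the eigenvalues are known. The minimal polynomial is
  m_A(x) = Π_λ (x − λ)^{k_λ}
where k_λ is the size of the *largest* Jordan block for λ (equivalently, the smallest k with (A − λI)^k v = 0 for every generalised eigenvector v of λ).

  λ = 3: largest Jordan block has size 2, contributing (x − 3)^2
  λ = 5: largest Jordan block has size 1, contributing (x − 5)

So m_A(x) = (x - 5)*(x - 3)^2 = x^3 - 11*x^2 + 39*x - 45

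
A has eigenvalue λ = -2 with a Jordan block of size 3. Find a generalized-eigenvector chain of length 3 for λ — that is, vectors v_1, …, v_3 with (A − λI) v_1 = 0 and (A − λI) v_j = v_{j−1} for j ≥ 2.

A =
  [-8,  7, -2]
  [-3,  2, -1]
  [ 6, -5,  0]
A Jordan chain for λ = -2 of length 3:
v_1 = (3, 0, -9)ᵀ
v_2 = (-6, -3, 6)ᵀ
v_3 = (1, 0, 0)ᵀ

Let N = A − (-2)·I. We want v_3 with N^3 v_3 = 0 but N^2 v_3 ≠ 0; then v_{j-1} := N · v_j for j = 3, …, 2.

Pick v_3 = (1, 0, 0)ᵀ.
Then v_2 = N · v_3 = (-6, -3, 6)ᵀ.
Then v_1 = N · v_2 = (3, 0, -9)ᵀ.

Sanity check: (A − (-2)·I) v_1 = (0, 0, 0)ᵀ = 0. ✓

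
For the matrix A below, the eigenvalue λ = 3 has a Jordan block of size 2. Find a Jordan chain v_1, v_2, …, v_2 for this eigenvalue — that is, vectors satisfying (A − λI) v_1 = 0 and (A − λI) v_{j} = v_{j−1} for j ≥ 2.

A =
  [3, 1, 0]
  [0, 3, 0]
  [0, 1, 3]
A Jordan chain for λ = 3 of length 2:
v_1 = (1, 0, 1)ᵀ
v_2 = (0, 1, 0)ᵀ

Let N = A − (3)·I. We want v_2 with N^2 v_2 = 0 but N^1 v_2 ≠ 0; then v_{j-1} := N · v_j for j = 2, …, 2.

Pick v_2 = (0, 1, 0)ᵀ.
Then v_1 = N · v_2 = (1, 0, 1)ᵀ.

Sanity check: (A − (3)·I) v_1 = (0, 0, 0)ᵀ = 0. ✓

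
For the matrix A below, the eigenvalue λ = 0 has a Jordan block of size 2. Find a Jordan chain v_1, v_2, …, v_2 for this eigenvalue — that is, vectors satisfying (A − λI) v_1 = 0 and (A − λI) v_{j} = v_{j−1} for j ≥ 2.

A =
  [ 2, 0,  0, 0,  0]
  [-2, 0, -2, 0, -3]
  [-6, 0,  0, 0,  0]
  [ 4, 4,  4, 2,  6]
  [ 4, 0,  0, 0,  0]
A Jordan chain for λ = 0 of length 2:
v_1 = (0, -2, 0, 4, 0)ᵀ
v_2 = (0, 0, 1, 0, 0)ᵀ

Let N = A − (0)·I. We want v_2 with N^2 v_2 = 0 but N^1 v_2 ≠ 0; then v_{j-1} := N · v_j for j = 2, …, 2.

Pick v_2 = (0, 0, 1, 0, 0)ᵀ.
Then v_1 = N · v_2 = (0, -2, 0, 4, 0)ᵀ.

Sanity check: (A − (0)·I) v_1 = (0, 0, 0, 0, 0)ᵀ = 0. ✓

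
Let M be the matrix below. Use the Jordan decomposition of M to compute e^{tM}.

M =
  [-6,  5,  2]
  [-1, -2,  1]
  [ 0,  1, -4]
e^{tM} =
  [-t^2*exp(-4*t)/2 - 2*t*exp(-4*t) + exp(-4*t), t^2*exp(-4*t) + 5*t*exp(-4*t), t^2*exp(-4*t)/2 + 2*t*exp(-4*t)]
  [-t*exp(-4*t), 2*t*exp(-4*t) + exp(-4*t), t*exp(-4*t)]
  [-t^2*exp(-4*t)/2, t^2*exp(-4*t) + t*exp(-4*t), t^2*exp(-4*t)/2 + exp(-4*t)]

Strategy: write M = P · J · P⁻¹ where J is a Jordan canonical form, so e^{tM} = P · e^{tJ} · P⁻¹, and e^{tJ} can be computed block-by-block.

M has Jordan form
J =
  [-4,  1,  0]
  [ 0, -4,  1]
  [ 0,  0, -4]
(up to reordering of blocks).

Per-block formulas:
  For a 3×3 Jordan block J_3(-4): exp(t · J_3(-4)) = e^(-4t)·(I + t·N + (t^2/2)·N^2), where N is the 3×3 nilpotent shift.

After assembling e^{tJ} and conjugating by P, we get:

e^{tM} =
  [-t^2*exp(-4*t)/2 - 2*t*exp(-4*t) + exp(-4*t), t^2*exp(-4*t) + 5*t*exp(-4*t), t^2*exp(-4*t)/2 + 2*t*exp(-4*t)]
  [-t*exp(-4*t), 2*t*exp(-4*t) + exp(-4*t), t*exp(-4*t)]
  [-t^2*exp(-4*t)/2, t^2*exp(-4*t) + t*exp(-4*t), t^2*exp(-4*t)/2 + exp(-4*t)]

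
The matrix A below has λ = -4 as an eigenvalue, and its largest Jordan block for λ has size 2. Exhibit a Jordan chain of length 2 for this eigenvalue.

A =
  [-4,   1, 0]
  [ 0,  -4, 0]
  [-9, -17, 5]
A Jordan chain for λ = -4 of length 2:
v_1 = (-1, 0, -1)ᵀ
v_2 = (2, -1, 0)ᵀ

Let N = A − (-4)·I. We want v_2 with N^2 v_2 = 0 but N^1 v_2 ≠ 0; then v_{j-1} := N · v_j for j = 2, …, 2.

Pick v_2 = (2, -1, 0)ᵀ.
Then v_1 = N · v_2 = (-1, 0, -1)ᵀ.

Sanity check: (A − (-4)·I) v_1 = (0, 0, 0)ᵀ = 0. ✓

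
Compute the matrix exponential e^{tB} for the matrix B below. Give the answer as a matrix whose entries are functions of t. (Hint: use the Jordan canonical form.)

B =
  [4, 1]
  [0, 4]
e^{tB} =
  [exp(4*t), t*exp(4*t)]
  [0, exp(4*t)]

Strategy: write B = P · J · P⁻¹ where J is a Jordan canonical form, so e^{tB} = P · e^{tJ} · P⁻¹, and e^{tJ} can be computed block-by-block.

B has Jordan form
J =
  [4, 1]
  [0, 4]
(up to reordering of blocks).

Per-block formulas:
  For a 2×2 Jordan block J_2(4): exp(t · J_2(4)) = e^(4t)·(I + t·N), where N is the 2×2 nilpotent shift.

After assembling e^{tJ} and conjugating by P, we get:

e^{tB} =
  [exp(4*t), t*exp(4*t)]
  [0, exp(4*t)]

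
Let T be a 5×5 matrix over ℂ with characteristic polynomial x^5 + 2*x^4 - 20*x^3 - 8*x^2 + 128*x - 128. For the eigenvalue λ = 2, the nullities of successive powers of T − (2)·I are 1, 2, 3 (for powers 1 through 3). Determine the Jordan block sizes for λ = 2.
Block sizes for λ = 2: [3]

From the dimensions of kernels of powers, the number of Jordan blocks of size at least j is d_j − d_{j−1} where d_j = dim ker(N^j) (with d_0 = 0). Computing the differences gives [1, 1, 1].
The number of blocks of size exactly k is (#blocks of size ≥ k) − (#blocks of size ≥ k + 1), so the partition is: 1 block(s) of size 3.
In nonincreasing order the block sizes are [3].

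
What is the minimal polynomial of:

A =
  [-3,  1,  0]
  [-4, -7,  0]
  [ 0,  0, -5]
x^2 + 10*x + 25

The characteristic polynomial is χ_A(x) = (x + 5)^3, so the eigenvalues are known. The minimal polynomial is
  m_A(x) = Π_λ (x − λ)^{k_λ}
where k_λ is the size of the *largest* Jordan block for λ (equivalently, the smallest k with (A − λI)^k v = 0 for every generalised eigenvector v of λ).

  λ = -5: largest Jordan block has size 2, contributing (x + 5)^2

So m_A(x) = (x + 5)^2 = x^2 + 10*x + 25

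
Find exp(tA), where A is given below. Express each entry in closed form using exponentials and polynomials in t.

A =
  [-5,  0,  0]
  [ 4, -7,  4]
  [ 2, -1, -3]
e^{tA} =
  [exp(-5*t), 0, 0]
  [4*t*exp(-5*t), -2*t*exp(-5*t) + exp(-5*t), 4*t*exp(-5*t)]
  [2*t*exp(-5*t), -t*exp(-5*t), 2*t*exp(-5*t) + exp(-5*t)]

Strategy: write A = P · J · P⁻¹ where J is a Jordan canonical form, so e^{tA} = P · e^{tJ} · P⁻¹, and e^{tJ} can be computed block-by-block.

A has Jordan form
J =
  [-5,  1,  0]
  [ 0, -5,  0]
  [ 0,  0, -5]
(up to reordering of blocks).

Per-block formulas:
  For a 1×1 block at λ = -5: exp(t · [-5]) = [e^(-5t)].
  For a 2×2 Jordan block J_2(-5): exp(t · J_2(-5)) = e^(-5t)·(I + t·N), where N is the 2×2 nilpotent shift.

After assembling e^{tJ} and conjugating by P, we get:

e^{tA} =
  [exp(-5*t), 0, 0]
  [4*t*exp(-5*t), -2*t*exp(-5*t) + exp(-5*t), 4*t*exp(-5*t)]
  [2*t*exp(-5*t), -t*exp(-5*t), 2*t*exp(-5*t) + exp(-5*t)]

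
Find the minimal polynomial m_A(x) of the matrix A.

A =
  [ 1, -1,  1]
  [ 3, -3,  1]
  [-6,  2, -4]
x^2 + 4*x + 4

The characteristic polynomial is χ_A(x) = (x + 2)^3, so the eigenvalues are known. The minimal polynomial is
  m_A(x) = Π_λ (x − λ)^{k_λ}
where k_λ is the size of the *largest* Jordan block for λ (equivalently, the smallest k with (A − λI)^k v = 0 for every generalised eigenvector v of λ).

  λ = -2: largest Jordan block has size 2, contributing (x + 2)^2

So m_A(x) = (x + 2)^2 = x^2 + 4*x + 4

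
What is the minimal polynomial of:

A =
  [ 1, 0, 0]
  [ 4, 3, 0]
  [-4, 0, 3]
x^2 - 4*x + 3

The characteristic polynomial is χ_A(x) = (x - 3)^2*(x - 1), so the eigenvalues are known. The minimal polynomial is
  m_A(x) = Π_λ (x − λ)^{k_λ}
where k_λ is the size of the *largest* Jordan block for λ (equivalently, the smallest k with (A − λI)^k v = 0 for every generalised eigenvector v of λ).

  λ = 1: largest Jordan block has size 1, contributing (x − 1)
  λ = 3: largest Jordan block has size 1, contributing (x − 3)

So m_A(x) = (x - 3)*(x - 1) = x^2 - 4*x + 3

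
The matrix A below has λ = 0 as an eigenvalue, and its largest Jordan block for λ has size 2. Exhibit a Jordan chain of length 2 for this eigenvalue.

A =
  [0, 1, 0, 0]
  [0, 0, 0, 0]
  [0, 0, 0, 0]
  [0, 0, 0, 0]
A Jordan chain for λ = 0 of length 2:
v_1 = (1, 0, 0, 0)ᵀ
v_2 = (0, 1, 0, 0)ᵀ

Let N = A − (0)·I. We want v_2 with N^2 v_2 = 0 but N^1 v_2 ≠ 0; then v_{j-1} := N · v_j for j = 2, …, 2.

Pick v_2 = (0, 1, 0, 0)ᵀ.
Then v_1 = N · v_2 = (1, 0, 0, 0)ᵀ.

Sanity check: (A − (0)·I) v_1 = (0, 0, 0, 0)ᵀ = 0. ✓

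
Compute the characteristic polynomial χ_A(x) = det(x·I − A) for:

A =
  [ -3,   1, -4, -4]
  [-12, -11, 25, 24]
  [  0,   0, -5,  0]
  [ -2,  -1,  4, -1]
x^4 + 20*x^3 + 150*x^2 + 500*x + 625

Expanding det(x·I − A) (e.g. by cofactor expansion or by noting that A is similar to its Jordan form J, which has the same characteristic polynomial as A) gives
  χ_A(x) = x^4 + 20*x^3 + 150*x^2 + 500*x + 625
which factors as (x + 5)^4. The eigenvalues (with algebraic multiplicities) are λ = -5 with multiplicity 4.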